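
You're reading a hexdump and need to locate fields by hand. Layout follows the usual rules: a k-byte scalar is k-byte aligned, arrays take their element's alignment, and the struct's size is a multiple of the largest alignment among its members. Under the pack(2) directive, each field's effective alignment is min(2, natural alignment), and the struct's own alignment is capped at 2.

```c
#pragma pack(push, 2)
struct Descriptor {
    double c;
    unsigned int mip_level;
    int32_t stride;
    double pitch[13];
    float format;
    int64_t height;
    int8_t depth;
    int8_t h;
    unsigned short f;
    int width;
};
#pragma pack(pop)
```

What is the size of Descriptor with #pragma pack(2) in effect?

140

0..8  c  (8B, 2-aligned)
8..12  mip_level  (4B, 2-aligned)
12..16  stride  (4B, 2-aligned)
16..120  pitch  (104B, 2-aligned)
120..124  format  (4B, 2-aligned)
124..132  height  (8B, 2-aligned)
132..133  depth  (1B, 1-aligned)
133..134  h  (1B, 1-aligned)
134..136  f  (2B, 2-aligned)
136..140  width  (4B, 2-aligned)
sizeof = 140, alignof = 2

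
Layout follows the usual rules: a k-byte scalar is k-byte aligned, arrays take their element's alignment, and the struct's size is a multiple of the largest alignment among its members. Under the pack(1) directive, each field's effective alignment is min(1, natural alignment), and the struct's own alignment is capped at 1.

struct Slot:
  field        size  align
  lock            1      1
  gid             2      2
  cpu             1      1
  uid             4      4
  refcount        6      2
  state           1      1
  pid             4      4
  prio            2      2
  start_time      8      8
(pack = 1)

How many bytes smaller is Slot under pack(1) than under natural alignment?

11

natural layout:
  @0: lock [1B, align 1] → 1
  +1 pad (align 2)
  @2: gid [2B, align 2] → 4
  @4: cpu [1B, align 1] → 5
  +3 pad (align 4)
  @8: uid [4B, align 4] → 12
  @12: refcount [6B, align 2] → 18
  @18: state [1B, align 1] → 19
  +1 pad (align 4)
  @20: pid [4B, align 4] → 24
  @24: prio [2B, align 2] → 26
  +6 pad (align 8)
  @32: start_time [8B, align 8] → 40
  size 40, align 8
packed(1) layout:
  @0: lock [1B, align 1] → 1
  @1: gid [2B, align 1] → 3
  @3: cpu [1B, align 1] → 4
  @4: uid [4B, align 1] → 8
  @8: refcount [6B, align 1] → 14
  @14: state [1B, align 1] → 15
  @15: pid [4B, align 1] → 19
  @19: prio [2B, align 1] → 21
  @21: start_time [8B, align 1] → 29
  size 29, align 1
40 − 29 = 11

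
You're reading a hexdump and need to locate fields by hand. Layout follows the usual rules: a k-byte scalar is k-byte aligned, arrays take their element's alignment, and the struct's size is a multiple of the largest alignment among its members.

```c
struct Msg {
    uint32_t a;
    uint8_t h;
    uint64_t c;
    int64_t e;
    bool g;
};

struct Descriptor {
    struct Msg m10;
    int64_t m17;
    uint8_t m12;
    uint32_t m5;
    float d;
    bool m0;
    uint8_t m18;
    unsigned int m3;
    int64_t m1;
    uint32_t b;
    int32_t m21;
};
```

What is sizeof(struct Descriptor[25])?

2000

Msg: @0: a [4B, align 4] → 4; @4: h [1B, align 1] → 5; +3 pad (align 8); @8: c [8B, align 8] → 16; @16: e [8B, align 8] → 24; @24: g [1B, align 1] → 25; +7 tail pad (align 8); size 32, align 8
@0: m10 [32B, align 8] → 32
@32: m17 [8B, align 8] → 40
@40: m12 [1B, align 1] → 41
+3 pad (align 4)
@44: m5 [4B, align 4] → 48
@48: d [4B, align 4] → 52
@52: m0 [1B, align 1] → 53
@53: m18 [1B, align 1] → 54
+2 pad (align 4)
@56: m3 [4B, align 4] → 60
+4 pad (align 8)
@64: m1 [8B, align 8] → 72
@72: b [4B, align 4] → 76
@76: m21 [4B, align 4] → 80
size 80, align 8
array of 25: 25 × 80 = 2000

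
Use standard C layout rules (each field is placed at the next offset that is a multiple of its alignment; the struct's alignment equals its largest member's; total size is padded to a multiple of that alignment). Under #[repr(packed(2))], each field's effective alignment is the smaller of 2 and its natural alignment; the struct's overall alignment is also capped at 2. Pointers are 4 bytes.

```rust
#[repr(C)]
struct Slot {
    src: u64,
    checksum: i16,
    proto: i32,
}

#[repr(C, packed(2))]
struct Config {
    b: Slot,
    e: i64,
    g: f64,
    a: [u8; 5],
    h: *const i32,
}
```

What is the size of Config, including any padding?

Slot: 0..8  src  (8B, 8-aligned); 8..10  checksum  (2B, 2-aligned); 10..12  -- padding (2B); 12..16  proto  (4B, 4-aligned); sizeof = 16, alignof = 8
0..16  b  (16B, 2-aligned)
16..24  e  (8B, 2-aligned)
24..32  g  (8B, 2-aligned)
32..37  a  (5B, 1-aligned)
37..38  -- padding (1B)
38..42  h  (4B, 2-aligned)
sizeof = 42, alignof = 2

42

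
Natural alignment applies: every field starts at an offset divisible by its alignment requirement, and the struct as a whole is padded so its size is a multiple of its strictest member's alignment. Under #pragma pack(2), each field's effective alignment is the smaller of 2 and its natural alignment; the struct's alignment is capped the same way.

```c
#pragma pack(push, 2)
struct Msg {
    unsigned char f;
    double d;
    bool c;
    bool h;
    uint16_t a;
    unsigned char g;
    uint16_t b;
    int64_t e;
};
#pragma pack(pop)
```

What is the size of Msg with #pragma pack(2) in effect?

0..1  f  (1B, 1-aligned)
1..2  -- padding (1B)
2..10  d  (8B, 2-aligned)
10..11  c  (1B, 1-aligned)
11..12  h  (1B, 1-aligned)
12..14  a  (2B, 2-aligned)
14..15  g  (1B, 1-aligned)
15..16  -- padding (1B)
16..18  b  (2B, 2-aligned)
18..26  e  (8B, 2-aligned)
sizeof = 26, alignof = 2

26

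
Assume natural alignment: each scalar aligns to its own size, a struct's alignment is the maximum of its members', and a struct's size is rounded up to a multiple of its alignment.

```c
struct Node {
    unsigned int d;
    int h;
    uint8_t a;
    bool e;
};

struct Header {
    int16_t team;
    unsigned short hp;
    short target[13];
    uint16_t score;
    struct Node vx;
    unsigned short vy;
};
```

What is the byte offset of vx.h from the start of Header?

Node: @0: d [4B, align 4] → 4; @4: h [4B, align 4] → 8; @8: a [1B, align 1] → 9; @9: e [1B, align 1] → 10; +2 tail pad (align 4); size 12, align 4
@0: team [2B, align 2] → 2
@2: hp [2B, align 2] → 4
@4: target [26B, align 2] → 30
@30: score [2B, align 2] → 32
@32: vx [12B, align 4] → 44
within Node: h at 4
32 + 4 = 36

36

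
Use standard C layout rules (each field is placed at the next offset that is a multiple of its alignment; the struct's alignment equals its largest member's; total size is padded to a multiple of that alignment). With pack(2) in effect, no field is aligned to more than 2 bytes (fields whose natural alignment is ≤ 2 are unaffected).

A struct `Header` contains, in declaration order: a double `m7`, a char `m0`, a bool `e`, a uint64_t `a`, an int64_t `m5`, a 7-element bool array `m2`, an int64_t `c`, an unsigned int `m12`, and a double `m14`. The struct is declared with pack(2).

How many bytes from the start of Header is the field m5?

18

0..8  m7  (8B, 2-aligned)
8..9  m0  (1B, 1-aligned)
9..10  e  (1B, 1-aligned)
10..18  a  (8B, 2-aligned)
18..26  m5  (8B, 2-aligned)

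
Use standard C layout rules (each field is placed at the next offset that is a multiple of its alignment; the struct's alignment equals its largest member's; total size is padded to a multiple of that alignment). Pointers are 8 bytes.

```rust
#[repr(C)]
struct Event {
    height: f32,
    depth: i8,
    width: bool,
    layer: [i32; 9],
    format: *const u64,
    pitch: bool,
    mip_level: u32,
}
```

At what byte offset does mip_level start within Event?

60

@0: height [4B, align 4] → 4
@4: depth [1B, align 1] → 5
@5: width [1B, align 1] → 6
+2 pad (align 4)
@8: layer [36B, align 4] → 44
+4 pad (align 8)
@48: format [8B, align 8] → 56
@56: pitch [1B, align 1] → 57
+3 pad (align 4)
@60: mip_level [4B, align 4] → 64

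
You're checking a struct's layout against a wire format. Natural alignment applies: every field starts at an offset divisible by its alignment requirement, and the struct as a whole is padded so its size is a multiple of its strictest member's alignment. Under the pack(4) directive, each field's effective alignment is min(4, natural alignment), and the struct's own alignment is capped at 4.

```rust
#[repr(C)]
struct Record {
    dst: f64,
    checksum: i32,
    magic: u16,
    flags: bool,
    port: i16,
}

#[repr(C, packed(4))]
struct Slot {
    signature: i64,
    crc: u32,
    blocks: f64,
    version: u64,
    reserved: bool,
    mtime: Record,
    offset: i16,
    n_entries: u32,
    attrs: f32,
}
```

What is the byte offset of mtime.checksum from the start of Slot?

Record: 0..8  dst  (8B, 8-aligned); 8..12  checksum  (4B, 4-aligned); 12..14  magic  (2B, 2-aligned); 14..15  flags  (1B, 1-aligned); 15..16  -- padding (1B); 16..18  port  (2B, 2-aligned); 18..24  -- tail padding (6B); sizeof = 24, alignof = 8
0..8  signature  (8B, 4-aligned)
8..12  crc  (4B, 4-aligned)
12..20  blocks  (8B, 4-aligned)
20..28  version  (8B, 4-aligned)
28..29  reserved  (1B, 1-aligned)
29..32  -- padding (3B)
32..56  mtime  (24B, 4-aligned)
within Record: checksum at 8
32 + 8 = 40

40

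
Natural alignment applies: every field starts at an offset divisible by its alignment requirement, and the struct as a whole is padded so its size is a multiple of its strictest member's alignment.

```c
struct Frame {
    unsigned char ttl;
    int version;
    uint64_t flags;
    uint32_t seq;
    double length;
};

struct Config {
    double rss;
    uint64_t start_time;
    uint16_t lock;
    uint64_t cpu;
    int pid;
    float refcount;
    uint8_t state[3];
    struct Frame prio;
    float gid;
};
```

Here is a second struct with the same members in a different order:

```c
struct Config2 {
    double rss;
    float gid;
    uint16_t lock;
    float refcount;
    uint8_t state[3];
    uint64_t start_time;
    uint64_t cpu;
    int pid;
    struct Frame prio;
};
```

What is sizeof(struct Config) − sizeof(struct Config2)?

8

Frame: 0..1  ttl  (1B, 1-aligned); 1..4  -- padding (3B); 4..8  version  (4B, 4-aligned); 8..16  flags  (8B, 8-aligned); 16..20  seq  (4B, 4-aligned); 20..24  -- padding (4B); 24..32  length  (8B, 8-aligned); sizeof = 32, alignof = 8
0..8  rss  (8B, 8-aligned)
8..16  start_time  (8B, 8-aligned)
16..18  lock  (2B, 2-aligned)
18..24  -- padding (6B)
24..32  cpu  (8B, 8-aligned)
32..36  pid  (4B, 4-aligned)
36..40  refcount  (4B, 4-aligned)
40..43  state  (3B, 1-aligned)
43..48  -- padding (5B)
48..80  prio  (32B, 8-aligned)
80..84  gid  (4B, 4-aligned)
84..88  -- tail padding (4B)
sizeof = 88, alignof = 8
— Config2 —
0..8  rss  (8B, 8-aligned)
8..12  gid  (4B, 4-aligned)
12..14  lock  (2B, 2-aligned)
14..16  -- padding (2B)
16..20  refcount  (4B, 4-aligned)
20..23  state  (3B, 1-aligned)
23..24  -- padding (1B)
24..32  start_time  (8B, 8-aligned)
32..40  cpu  (8B, 8-aligned)
40..44  pid  (4B, 4-aligned)
44..48  -- padding (4B)
48..80  prio  (32B, 8-aligned)
sizeof = 80, alignof = 8
88 − 80 = 8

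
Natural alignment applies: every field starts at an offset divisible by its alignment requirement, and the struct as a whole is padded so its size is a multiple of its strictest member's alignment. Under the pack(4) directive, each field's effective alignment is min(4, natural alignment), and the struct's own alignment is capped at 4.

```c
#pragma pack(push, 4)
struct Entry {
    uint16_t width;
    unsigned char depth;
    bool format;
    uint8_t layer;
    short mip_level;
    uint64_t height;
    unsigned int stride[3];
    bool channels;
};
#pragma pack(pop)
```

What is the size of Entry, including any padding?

32

width at 0 (size 2, align 2) → ends 2
depth at 2 (size 1, align 1) → ends 3
format at 3 (size 1, align 1) → ends 4
layer at 4 (size 1, align 1) → ends 5
pad 1 to align 2 for mip_level
mip_level at 6 (size 2, align 2) → ends 8
height at 8 (size 8, align 4) → ends 16
stride at 16 (size 12, align 4) → ends 28
channels at 28 (size 1, align 1) → ends 29
tail pad 3 to reach multiple of 4
total 32 bytes, alignment 4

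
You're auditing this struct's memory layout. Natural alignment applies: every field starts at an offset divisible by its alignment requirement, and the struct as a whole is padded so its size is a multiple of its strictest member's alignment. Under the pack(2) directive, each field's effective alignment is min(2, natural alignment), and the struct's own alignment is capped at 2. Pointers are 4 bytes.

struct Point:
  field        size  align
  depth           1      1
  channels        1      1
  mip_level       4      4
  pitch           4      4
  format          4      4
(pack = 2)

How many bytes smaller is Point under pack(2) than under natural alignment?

2

natural layout:
  depth at 0 (size 1, align 1) → ends 1
  channels at 1 (size 1, align 1) → ends 2
  pad 2 to align 4 for mip_level
  mip_level at 4 (size 4, align 4) → ends 8
  pitch at 8 (size 4, align 4) → ends 12
  format at 12 (size 4, align 4) → ends 16
  total 16 bytes, alignment 4
packed(2) layout:
  depth at 0 (size 1, align 1) → ends 1
  channels at 1 (size 1, align 1) → ends 2
  mip_level at 2 (size 4, align 2) → ends 6
  pitch at 6 (size 4, align 2) → ends 10
  format at 10 (size 4, align 2) → ends 14
  total 14 bytes, alignment 2
16 − 14 = 2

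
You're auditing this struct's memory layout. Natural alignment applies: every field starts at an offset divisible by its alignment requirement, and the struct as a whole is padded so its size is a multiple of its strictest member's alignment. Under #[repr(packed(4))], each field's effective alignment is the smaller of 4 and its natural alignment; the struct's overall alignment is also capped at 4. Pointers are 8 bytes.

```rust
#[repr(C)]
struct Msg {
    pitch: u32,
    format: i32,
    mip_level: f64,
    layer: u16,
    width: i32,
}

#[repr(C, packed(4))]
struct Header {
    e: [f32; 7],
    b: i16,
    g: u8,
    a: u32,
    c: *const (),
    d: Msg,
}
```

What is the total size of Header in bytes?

68 bytes

Msg: 0..4  pitch  (4B, 4-aligned); 4..8  format  (4B, 4-aligned); 8..16  mip_level  (8B, 8-aligned); 16..18  layer  (2B, 2-aligned); 18..20  -- padding (2B); 20..24  width  (4B, 4-aligned); sizeof = 24, alignof = 8
0..28  e  (28B, 4-aligned)
28..30  b  (2B, 2-aligned)
30..31  g  (1B, 1-aligned)
31..32  -- padding (1B)
32..36  a  (4B, 4-aligned)
36..44  c  (8B, 4-aligned)
44..68  d  (24B, 4-aligned)
sizeof = 68, alignof = 4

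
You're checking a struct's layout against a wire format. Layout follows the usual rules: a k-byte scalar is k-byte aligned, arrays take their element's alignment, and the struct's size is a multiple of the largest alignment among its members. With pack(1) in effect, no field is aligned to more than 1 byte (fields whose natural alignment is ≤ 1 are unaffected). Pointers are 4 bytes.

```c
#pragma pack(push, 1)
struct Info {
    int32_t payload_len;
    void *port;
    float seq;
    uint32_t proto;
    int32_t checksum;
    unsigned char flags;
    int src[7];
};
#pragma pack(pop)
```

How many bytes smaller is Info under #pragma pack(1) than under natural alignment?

3

natural layout:
  0..4  payload_len  (4B, 4-aligned)
  4..8  port  (4B, 4-aligned)
  8..12  seq  (4B, 4-aligned)
  12..16  proto  (4B, 4-aligned)
  16..20  checksum  (4B, 4-aligned)
  20..21  flags  (1B, 1-aligned)
  21..24  -- padding (3B)
  24..52  src  (28B, 4-aligned)
  sizeof = 52, alignof = 4
packed(1) layout:
  0..4  payload_len  (4B, 1-aligned)
  4..8  port  (4B, 1-aligned)
  8..12  seq  (4B, 1-aligned)
  12..16  proto  (4B, 1-aligned)
  16..20  checksum  (4B, 1-aligned)
  20..21  flags  (1B, 1-aligned)
  21..49  src  (28B, 1-aligned)
  sizeof = 49, alignof = 1
52 − 49 = 3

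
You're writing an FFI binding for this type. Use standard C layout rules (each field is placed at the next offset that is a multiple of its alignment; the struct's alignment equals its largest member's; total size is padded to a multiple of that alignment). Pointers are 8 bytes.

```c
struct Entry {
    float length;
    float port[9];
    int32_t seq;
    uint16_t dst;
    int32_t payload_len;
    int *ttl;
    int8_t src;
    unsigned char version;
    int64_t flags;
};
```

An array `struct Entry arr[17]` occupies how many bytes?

1360

0..4  length  (4B, 4-aligned)
4..40  port  (36B, 4-aligned)
40..44  seq  (4B, 4-aligned)
44..46  dst  (2B, 2-aligned)
46..48  -- padding (2B)
48..52  payload_len  (4B, 4-aligned)
52..56  -- padding (4B)
56..64  ttl  (8B, 8-aligned)
64..65  src  (1B, 1-aligned)
65..66  version  (1B, 1-aligned)
66..72  -- padding (6B)
72..80  flags  (8B, 8-aligned)
sizeof = 80, alignof = 8
array of 17: 17 × 80 = 1360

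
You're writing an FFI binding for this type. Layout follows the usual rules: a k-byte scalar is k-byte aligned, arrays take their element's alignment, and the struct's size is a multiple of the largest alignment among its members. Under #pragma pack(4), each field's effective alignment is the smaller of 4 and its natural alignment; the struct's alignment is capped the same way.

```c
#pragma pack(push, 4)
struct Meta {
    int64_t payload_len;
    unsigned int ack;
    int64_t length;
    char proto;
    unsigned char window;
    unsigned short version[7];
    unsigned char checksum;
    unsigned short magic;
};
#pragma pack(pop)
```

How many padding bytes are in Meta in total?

1

0..8  payload_len  (8B, 4-aligned)
8..12  ack  (4B, 4-aligned)
12..20  length  (8B, 4-aligned)
20..21  proto  (1B, 1-aligned)
21..22  window  (1B, 1-aligned)
22..36  version  (14B, 2-aligned)
36..37  checksum  (1B, 1-aligned)
37..38  -- padding (1B)
38..40  magic  (2B, 2-aligned)
sizeof = 40, alignof = 4
data bytes 39, size 40 → padding 1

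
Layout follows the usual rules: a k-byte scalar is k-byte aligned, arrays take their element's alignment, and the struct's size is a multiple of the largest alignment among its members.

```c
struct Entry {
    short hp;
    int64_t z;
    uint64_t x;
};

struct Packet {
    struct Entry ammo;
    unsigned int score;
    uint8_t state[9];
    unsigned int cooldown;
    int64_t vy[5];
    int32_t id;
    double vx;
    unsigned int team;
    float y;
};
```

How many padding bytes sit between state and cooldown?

3

Entry: hp at 0 (size 2, align 2) → ends 2; pad 6 to align 8 for z; z at 8 (size 8, align 8) → ends 16; x at 16 (size 8, align 8) → ends 24; total 24 bytes, alignment 8
ammo at 0 (size 24, align 8) → ends 24
score at 24 (size 4, align 4) → ends 28
state at 28 (size 9, align 1) → ends 37
pad 3 to align 4 for cooldown
cooldown at 40 (size 4, align 4) → ends 44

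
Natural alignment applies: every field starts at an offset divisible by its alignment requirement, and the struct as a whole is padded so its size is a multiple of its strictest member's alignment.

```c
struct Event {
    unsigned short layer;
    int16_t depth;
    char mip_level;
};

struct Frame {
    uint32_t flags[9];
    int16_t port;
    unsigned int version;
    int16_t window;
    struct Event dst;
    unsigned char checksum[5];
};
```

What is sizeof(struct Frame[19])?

Event: @0: layer [2B, align 2] → 2; @2: depth [2B, align 2] → 4; @4: mip_level [1B, align 1] → 5; +1 tail pad (align 2); size 6, align 2
@0: flags [36B, align 4] → 36
@36: port [2B, align 2] → 38
+2 pad (align 4)
@40: version [4B, align 4] → 44
@44: window [2B, align 2] → 46
@46: dst [6B, align 2] → 52
@52: checksum [5B, align 1] → 57
+3 tail pad (align 4)
size 60, align 4
array of 19: 19 × 60 = 1140

1140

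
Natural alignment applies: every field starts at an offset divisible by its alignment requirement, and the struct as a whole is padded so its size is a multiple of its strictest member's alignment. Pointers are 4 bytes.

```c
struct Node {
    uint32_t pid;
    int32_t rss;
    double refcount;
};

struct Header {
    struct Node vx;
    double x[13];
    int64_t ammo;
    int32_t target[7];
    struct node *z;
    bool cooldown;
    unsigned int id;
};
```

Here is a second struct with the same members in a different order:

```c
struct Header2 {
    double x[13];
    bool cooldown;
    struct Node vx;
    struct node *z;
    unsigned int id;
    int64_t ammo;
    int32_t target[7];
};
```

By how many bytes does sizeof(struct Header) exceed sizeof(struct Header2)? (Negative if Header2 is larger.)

Node: pid at 0 (size 4, align 4) → ends 4; rss at 4 (size 4, align 4) → ends 8; refcount at 8 (size 8, align 8) → ends 16; total 16 bytes, alignment 8
vx at 0 (size 16, align 8) → ends 16
x at 16 (size 104, align 8) → ends 120
ammo at 120 (size 8, align 8) → ends 128
target at 128 (size 28, align 4) → ends 156
z at 156 (size 4, align 4) → ends 160
cooldown at 160 (size 1, align 1) → ends 161
pad 3 to align 4 for id
id at 164 (size 4, align 4) → ends 168
total 168 bytes, alignment 8
— Header2 —
x at 0 (size 104, align 8) → ends 104
cooldown at 104 (size 1, align 1) → ends 105
pad 7 to align 8 for vx
vx at 112 (size 16, align 8) → ends 128
z at 128 (size 4, align 4) → ends 132
id at 132 (size 4, align 4) → ends 136
ammo at 136 (size 8, align 8) → ends 144
target at 144 (size 28, align 4) → ends 172
tail pad 4 to reach multiple of 8
total 176 bytes, alignment 8
168 − 176 = -8

-8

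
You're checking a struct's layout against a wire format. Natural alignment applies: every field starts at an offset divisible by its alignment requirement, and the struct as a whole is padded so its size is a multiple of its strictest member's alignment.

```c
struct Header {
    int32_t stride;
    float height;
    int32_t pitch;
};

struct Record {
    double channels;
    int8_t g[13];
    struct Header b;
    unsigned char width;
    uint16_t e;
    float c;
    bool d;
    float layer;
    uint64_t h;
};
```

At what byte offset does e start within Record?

38

Header: 0..4  stride  (4B, 4-aligned); 4..8  height  (4B, 4-aligned); 8..12  pitch  (4B, 4-aligned); sizeof = 12, alignof = 4
0..8  channels  (8B, 8-aligned)
8..21  g  (13B, 1-aligned)
21..24  -- padding (3B)
24..36  b  (12B, 4-aligned)
36..37  width  (1B, 1-aligned)
37..38  -- padding (1B)
38..40  e  (2B, 2-aligned)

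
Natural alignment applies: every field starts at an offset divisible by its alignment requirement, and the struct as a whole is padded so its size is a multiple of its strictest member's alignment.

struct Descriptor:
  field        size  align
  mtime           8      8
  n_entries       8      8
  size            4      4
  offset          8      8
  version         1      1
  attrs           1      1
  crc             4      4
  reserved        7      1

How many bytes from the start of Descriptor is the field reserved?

@0: mtime [8B, align 8] → 8
@8: n_entries [8B, align 8] → 16
@16: size [4B, align 4] → 20
+4 pad (align 8)
@24: offset [8B, align 8] → 32
@32: version [1B, align 1] → 33
@33: attrs [1B, align 1] → 34
+2 pad (align 4)
@36: crc [4B, align 4] → 40
@40: reserved [7B, align 1] → 47

40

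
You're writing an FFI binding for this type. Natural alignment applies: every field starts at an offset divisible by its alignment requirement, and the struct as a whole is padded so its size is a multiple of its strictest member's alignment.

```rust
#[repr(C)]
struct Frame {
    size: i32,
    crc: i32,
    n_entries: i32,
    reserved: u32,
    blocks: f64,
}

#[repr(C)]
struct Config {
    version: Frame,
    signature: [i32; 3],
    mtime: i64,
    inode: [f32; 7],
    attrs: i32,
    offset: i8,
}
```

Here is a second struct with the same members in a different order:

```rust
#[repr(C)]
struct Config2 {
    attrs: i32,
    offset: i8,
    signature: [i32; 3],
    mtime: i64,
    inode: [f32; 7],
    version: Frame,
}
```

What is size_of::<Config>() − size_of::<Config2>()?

Frame: size at 0 (size 4, align 4) → ends 4; crc at 4 (size 4, align 4) → ends 8; n_entries at 8 (size 4, align 4) → ends 12; reserved at 12 (size 4, align 4) → ends 16; blocks at 16 (size 8, align 8) → ends 24; total 24 bytes, alignment 8
version at 0 (size 24, align 8) → ends 24
signature at 24 (size 12, align 4) → ends 36
pad 4 to align 8 for mtime
mtime at 40 (size 8, align 8) → ends 48
inode at 48 (size 28, align 4) → ends 76
attrs at 76 (size 4, align 4) → ends 80
offset at 80 (size 1, align 1) → ends 81
tail pad 7 to reach multiple of 8
total 88 bytes, alignment 8
— Config2 —
attrs at 0 (size 4, align 4) → ends 4
offset at 4 (size 1, align 1) → ends 5
pad 3 to align 4 for signature
signature at 8 (size 12, align 4) → ends 20
pad 4 to align 8 for mtime
mtime at 24 (size 8, align 8) → ends 32
inode at 32 (size 28, align 4) → ends 60
pad 4 to align 8 for version
version at 64 (size 24, align 8) → ends 88
total 88 bytes, alignment 8
88 − 88 = 0

0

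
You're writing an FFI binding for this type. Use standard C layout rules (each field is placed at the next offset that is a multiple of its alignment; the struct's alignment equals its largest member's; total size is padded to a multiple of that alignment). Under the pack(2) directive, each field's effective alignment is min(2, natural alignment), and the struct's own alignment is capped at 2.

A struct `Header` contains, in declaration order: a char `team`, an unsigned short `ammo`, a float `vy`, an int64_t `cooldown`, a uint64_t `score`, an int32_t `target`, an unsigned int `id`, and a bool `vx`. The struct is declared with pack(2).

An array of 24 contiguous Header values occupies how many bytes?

@0: team [1B, align 1] → 1
+1 pad (align 2)
@2: ammo [2B, align 2] → 4
@4: vy [4B, align 2] → 8
@8: cooldown [8B, align 2] → 16
@16: score [8B, align 2] → 24
@24: target [4B, align 2] → 28
@28: id [4B, align 2] → 32
@32: vx [1B, align 1] → 33
+1 tail pad (align 2)
size 34, align 2
array of 24: 24 × 34 = 816

816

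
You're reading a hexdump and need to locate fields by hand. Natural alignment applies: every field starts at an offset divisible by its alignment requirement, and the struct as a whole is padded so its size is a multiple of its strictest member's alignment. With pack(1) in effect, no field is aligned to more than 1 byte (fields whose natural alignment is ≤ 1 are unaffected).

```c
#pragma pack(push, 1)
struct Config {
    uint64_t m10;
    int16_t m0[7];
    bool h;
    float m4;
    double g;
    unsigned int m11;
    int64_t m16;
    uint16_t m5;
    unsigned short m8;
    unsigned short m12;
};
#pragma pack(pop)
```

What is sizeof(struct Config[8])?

424

0..8  m10  (8B, 1-aligned)
8..22  m0  (14B, 1-aligned)
22..23  h  (1B, 1-aligned)
23..27  m4  (4B, 1-aligned)
27..35  g  (8B, 1-aligned)
35..39  m11  (4B, 1-aligned)
39..47  m16  (8B, 1-aligned)
47..49  m5  (2B, 1-aligned)
49..51  m8  (2B, 1-aligned)
51..53  m12  (2B, 1-aligned)
sizeof = 53, alignof = 1
array of 8: 8 × 53 = 424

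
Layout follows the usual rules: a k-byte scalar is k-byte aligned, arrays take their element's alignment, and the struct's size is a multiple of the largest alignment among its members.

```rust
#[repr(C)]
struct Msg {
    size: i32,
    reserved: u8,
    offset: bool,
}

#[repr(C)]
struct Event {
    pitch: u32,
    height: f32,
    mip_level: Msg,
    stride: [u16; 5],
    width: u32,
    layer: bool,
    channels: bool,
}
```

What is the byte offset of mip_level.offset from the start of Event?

13

Msg: 0..4  size  (4B, 4-aligned); 4..5  reserved  (1B, 1-aligned); 5..6  offset  (1B, 1-aligned); 6..8  -- tail padding (2B); sizeof = 8, alignof = 4
0..4  pitch  (4B, 4-aligned)
4..8  height  (4B, 4-aligned)
8..16  mip_level  (8B, 4-aligned)
within Msg: offset at 5
8 + 5 = 13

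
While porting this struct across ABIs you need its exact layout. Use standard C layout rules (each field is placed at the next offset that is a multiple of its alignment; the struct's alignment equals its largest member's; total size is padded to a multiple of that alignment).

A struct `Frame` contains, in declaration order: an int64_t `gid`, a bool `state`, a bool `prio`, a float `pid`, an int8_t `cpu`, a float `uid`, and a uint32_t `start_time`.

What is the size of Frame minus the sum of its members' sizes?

9

@0: gid [8B, align 8] → 8
@8: state [1B, align 1] → 9
@9: prio [1B, align 1] → 10
+2 pad (align 4)
@12: pid [4B, align 4] → 16
@16: cpu [1B, align 1] → 17
+3 pad (align 4)
@20: uid [4B, align 4] → 24
@24: start_time [4B, align 4] → 28
+4 tail pad (align 8)
size 32, align 8
data bytes 23, size 32 → padding 9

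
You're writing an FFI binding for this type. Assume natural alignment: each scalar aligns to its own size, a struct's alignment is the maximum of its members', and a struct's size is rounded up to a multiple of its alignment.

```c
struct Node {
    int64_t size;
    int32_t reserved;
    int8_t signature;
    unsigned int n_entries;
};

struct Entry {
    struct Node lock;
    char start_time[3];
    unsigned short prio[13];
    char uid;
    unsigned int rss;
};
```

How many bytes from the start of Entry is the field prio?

28

Node: size at 0 (size 8, align 8) → ends 8; reserved at 8 (size 4, align 4) → ends 12; signature at 12 (size 1, align 1) → ends 13; pad 3 to align 4 for n_entries; n_entries at 16 (size 4, align 4) → ends 20; tail pad 4 to reach multiple of 8; total 24 bytes, alignment 8
lock at 0 (size 24, align 8) → ends 24
start_time at 24 (size 3, align 1) → ends 27
pad 1 to align 2 for prio
prio at 28 (size 26, align 2) → ends 54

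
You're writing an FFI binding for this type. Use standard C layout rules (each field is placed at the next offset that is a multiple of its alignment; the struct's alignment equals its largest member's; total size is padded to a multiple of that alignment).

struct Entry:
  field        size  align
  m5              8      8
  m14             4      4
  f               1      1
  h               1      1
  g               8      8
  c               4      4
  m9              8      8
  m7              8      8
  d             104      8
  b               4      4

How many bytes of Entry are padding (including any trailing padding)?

0..8  m5  (8B, 8-aligned)
8..12  m14  (4B, 4-aligned)
12..13  f  (1B, 1-aligned)
13..14  h  (1B, 1-aligned)
14..16  -- padding (2B)
16..24  g  (8B, 8-aligned)
24..28  c  (4B, 4-aligned)
28..32  -- padding (4B)
32..40  m9  (8B, 8-aligned)
40..48  m7  (8B, 8-aligned)
48..152  d  (104B, 8-aligned)
152..156  b  (4B, 4-aligned)
156..160  -- tail padding (4B)
sizeof = 160, alignof = 8
data bytes 150, size 160 → padding 10

10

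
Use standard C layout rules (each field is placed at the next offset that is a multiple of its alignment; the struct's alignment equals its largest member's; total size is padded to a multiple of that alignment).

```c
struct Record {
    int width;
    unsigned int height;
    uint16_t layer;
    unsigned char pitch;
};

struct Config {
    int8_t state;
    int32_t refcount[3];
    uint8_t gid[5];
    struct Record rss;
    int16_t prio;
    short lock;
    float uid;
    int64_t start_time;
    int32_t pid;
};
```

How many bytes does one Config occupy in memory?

Record: @0: width [4B, align 4] → 4; @4: height [4B, align 4] → 8; @8: layer [2B, align 2] → 10; @10: pitch [1B, align 1] → 11; +1 tail pad (align 4); size 12, align 4
@0: state [1B, align 1] → 1
+3 pad (align 4)
@4: refcount [12B, align 4] → 16
@16: gid [5B, align 1] → 21
+3 pad (align 4)
@24: rss [12B, align 4] → 36
@36: prio [2B, align 2] → 38
@38: lock [2B, align 2] → 40
@40: uid [4B, align 4] → 44
+4 pad (align 8)
@48: start_time [8B, align 8] → 56
@56: pid [4B, align 4] → 60
+4 tail pad (align 8)
size 64, align 8

64 bytes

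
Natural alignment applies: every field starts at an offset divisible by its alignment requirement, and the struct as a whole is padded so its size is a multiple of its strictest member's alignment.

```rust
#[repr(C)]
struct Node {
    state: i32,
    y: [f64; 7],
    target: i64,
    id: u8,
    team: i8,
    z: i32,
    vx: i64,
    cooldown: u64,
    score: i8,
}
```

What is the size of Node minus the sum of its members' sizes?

13

0..4  state  (4B, 4-aligned)
4..8  -- padding (4B)
8..64  y  (56B, 8-aligned)
64..72  target  (8B, 8-aligned)
72..73  id  (1B, 1-aligned)
73..74  team  (1B, 1-aligned)
74..76  -- padding (2B)
76..80  z  (4B, 4-aligned)
80..88  vx  (8B, 8-aligned)
88..96  cooldown  (8B, 8-aligned)
96..97  score  (1B, 1-aligned)
97..104  -- tail padding (7B)
sizeof = 104, alignof = 8
data bytes 91, size 104 → padding 13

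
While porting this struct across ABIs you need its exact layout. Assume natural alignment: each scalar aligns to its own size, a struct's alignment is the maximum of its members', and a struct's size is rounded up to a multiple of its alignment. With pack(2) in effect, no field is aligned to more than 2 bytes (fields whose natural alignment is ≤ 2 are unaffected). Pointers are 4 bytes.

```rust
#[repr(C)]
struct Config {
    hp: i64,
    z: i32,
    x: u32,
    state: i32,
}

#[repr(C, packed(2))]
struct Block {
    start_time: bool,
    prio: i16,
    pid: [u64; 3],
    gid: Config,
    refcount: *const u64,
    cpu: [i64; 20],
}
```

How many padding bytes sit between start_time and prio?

Config: 0..8  hp  (8B, 8-aligned); 8..12  z  (4B, 4-aligned); 12..16  x  (4B, 4-aligned); 16..20  state  (4B, 4-aligned); 20..24  -- tail padding (4B); sizeof = 24, alignof = 8
0..1  start_time  (1B, 1-aligned)
1..2  -- padding (1B)
2..4  prio  (2B, 2-aligned)

1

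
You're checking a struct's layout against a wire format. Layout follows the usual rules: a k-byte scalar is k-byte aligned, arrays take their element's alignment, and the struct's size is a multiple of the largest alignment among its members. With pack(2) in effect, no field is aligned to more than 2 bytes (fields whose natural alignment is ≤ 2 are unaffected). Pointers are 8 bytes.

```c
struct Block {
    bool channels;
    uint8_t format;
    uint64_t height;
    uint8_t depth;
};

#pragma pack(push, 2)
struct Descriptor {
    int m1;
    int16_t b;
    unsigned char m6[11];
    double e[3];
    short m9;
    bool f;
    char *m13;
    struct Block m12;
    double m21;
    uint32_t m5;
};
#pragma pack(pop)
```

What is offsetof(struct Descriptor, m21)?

Block: 0..1  channels  (1B, 1-aligned); 1..2  format  (1B, 1-aligned); 2..8  -- padding (6B); 8..16  height  (8B, 8-aligned); 16..17  depth  (1B, 1-aligned); 17..24  -- tail padding (7B); sizeof = 24, alignof = 8
0..4  m1  (4B, 2-aligned)
4..6  b  (2B, 2-aligned)
6..17  m6  (11B, 1-aligned)
17..18  -- padding (1B)
18..42  e  (24B, 2-aligned)
42..44  m9  (2B, 2-aligned)
44..45  f  (1B, 1-aligned)
45..46  -- padding (1B)
46..54  m13  (8B, 2-aligned)
54..78  m12  (24B, 2-aligned)
78..86  m21  (8B, 2-aligned)

78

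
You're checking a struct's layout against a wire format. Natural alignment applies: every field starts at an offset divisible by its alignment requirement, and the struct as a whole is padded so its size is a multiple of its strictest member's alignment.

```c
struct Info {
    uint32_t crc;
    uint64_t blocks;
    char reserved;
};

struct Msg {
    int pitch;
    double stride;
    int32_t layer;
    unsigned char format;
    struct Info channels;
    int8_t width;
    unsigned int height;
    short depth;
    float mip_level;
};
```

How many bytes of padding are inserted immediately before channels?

Info: 0..4  crc  (4B, 4-aligned); 4..8  -- padding (4B); 8..16  blocks  (8B, 8-aligned); 16..17  reserved  (1B, 1-aligned); 17..24  -- tail padding (7B); sizeof = 24, alignof = 8
0..4  pitch  (4B, 4-aligned)
4..8  -- padding (4B)
8..16  stride  (8B, 8-aligned)
16..20  layer  (4B, 4-aligned)
20..21  format  (1B, 1-aligned)
21..24  -- padding (3B)
24..48  channels  (24B, 8-aligned)

3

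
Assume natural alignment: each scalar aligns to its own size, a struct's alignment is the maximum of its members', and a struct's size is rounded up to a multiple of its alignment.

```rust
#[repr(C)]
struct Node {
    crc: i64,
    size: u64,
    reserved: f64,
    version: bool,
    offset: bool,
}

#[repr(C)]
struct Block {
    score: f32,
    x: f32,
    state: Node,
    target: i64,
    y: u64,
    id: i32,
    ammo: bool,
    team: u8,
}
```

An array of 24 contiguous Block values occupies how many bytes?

Node: 0..8  crc  (8B, 8-aligned); 8..16  size  (8B, 8-aligned); 16..24  reserved  (8B, 8-aligned); 24..25  version  (1B, 1-aligned); 25..26  offset  (1B, 1-aligned); 26..32  -- tail padding (6B); sizeof = 32, alignof = 8
0..4  score  (4B, 4-aligned)
4..8  x  (4B, 4-aligned)
8..40  state  (32B, 8-aligned)
40..48  target  (8B, 8-aligned)
48..56  y  (8B, 8-aligned)
56..60  id  (4B, 4-aligned)
60..61  ammo  (1B, 1-aligned)
61..62  team  (1B, 1-aligned)
62..64  -- tail padding (2B)
sizeof = 64, alignof = 8
array of 24: 24 × 64 = 1536

1536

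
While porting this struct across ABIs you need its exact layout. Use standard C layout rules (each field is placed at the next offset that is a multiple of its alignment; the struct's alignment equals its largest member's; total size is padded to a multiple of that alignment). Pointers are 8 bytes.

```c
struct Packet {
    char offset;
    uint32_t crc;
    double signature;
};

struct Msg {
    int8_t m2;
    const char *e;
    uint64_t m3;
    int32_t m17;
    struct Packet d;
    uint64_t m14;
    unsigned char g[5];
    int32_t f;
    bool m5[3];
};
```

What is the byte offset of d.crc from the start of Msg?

Packet: @0: offset [1B, align 1] → 1; +3 pad (align 4); @4: crc [4B, align 4] → 8; @8: signature [8B, align 8] → 16; size 16, align 8
@0: m2 [1B, align 1] → 1
+7 pad (align 8)
@8: e [8B, align 8] → 16
@16: m3 [8B, align 8] → 24
@24: m17 [4B, align 4] → 28
+4 pad (align 8)
@32: d [16B, align 8] → 48
within Packet: crc at 4
32 + 4 = 36

36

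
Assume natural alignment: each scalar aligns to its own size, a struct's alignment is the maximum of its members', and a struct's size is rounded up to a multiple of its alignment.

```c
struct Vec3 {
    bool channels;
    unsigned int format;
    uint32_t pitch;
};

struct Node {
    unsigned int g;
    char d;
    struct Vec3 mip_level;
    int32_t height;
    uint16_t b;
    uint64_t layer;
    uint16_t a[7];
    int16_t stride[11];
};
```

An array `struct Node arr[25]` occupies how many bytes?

2000

Vec3: @0: channels [1B, align 1] → 1; +3 pad (align 4); @4: format [4B, align 4] → 8; @8: pitch [4B, align 4] → 12; size 12, align 4
@0: g [4B, align 4] → 4
@4: d [1B, align 1] → 5
+3 pad (align 4)
@8: mip_level [12B, align 4] → 20
@20: height [4B, align 4] → 24
@24: b [2B, align 2] → 26
+6 pad (align 8)
@32: layer [8B, align 8] → 40
@40: a [14B, align 2] → 54
@54: stride [22B, align 2] → 76
+4 tail pad (align 8)
size 80, align 8
array of 25: 25 × 80 = 2000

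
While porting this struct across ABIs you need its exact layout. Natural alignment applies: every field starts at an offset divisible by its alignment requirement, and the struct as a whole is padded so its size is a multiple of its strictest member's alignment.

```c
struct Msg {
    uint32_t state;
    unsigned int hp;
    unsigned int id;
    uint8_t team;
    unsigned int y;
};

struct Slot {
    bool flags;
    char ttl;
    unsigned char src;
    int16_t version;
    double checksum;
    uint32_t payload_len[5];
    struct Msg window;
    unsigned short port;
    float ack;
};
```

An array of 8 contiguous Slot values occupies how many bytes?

512

Msg: 0..4  state  (4B, 4-aligned); 4..8  hp  (4B, 4-aligned); 8..12  id  (4B, 4-aligned); 12..13  team  (1B, 1-aligned); 13..16  -- padding (3B); 16..20  y  (4B, 4-aligned); sizeof = 20, alignof = 4
0..1  flags  (1B, 1-aligned)
1..2  ttl  (1B, 1-aligned)
2..3  src  (1B, 1-aligned)
3..4  -- padding (1B)
4..6  version  (2B, 2-aligned)
6..8  -- padding (2B)
8..16  checksum  (8B, 8-aligned)
16..36  payload_len  (20B, 4-aligned)
36..56  window  (20B, 4-aligned)
56..58  port  (2B, 2-aligned)
58..60  -- padding (2B)
60..64  ack  (4B, 4-aligned)
sizeof = 64, alignof = 8
array of 8: 8 × 64 = 512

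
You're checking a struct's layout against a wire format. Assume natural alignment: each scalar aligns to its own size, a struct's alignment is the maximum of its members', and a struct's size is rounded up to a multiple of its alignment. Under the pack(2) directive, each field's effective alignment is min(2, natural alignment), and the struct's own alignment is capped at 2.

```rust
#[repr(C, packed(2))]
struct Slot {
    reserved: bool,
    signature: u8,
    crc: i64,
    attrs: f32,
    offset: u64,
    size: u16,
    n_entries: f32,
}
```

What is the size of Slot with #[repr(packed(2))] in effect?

@0: reserved [1B, align 1] → 1
@1: signature [1B, align 1] → 2
@2: crc [8B, align 2] → 10
@10: attrs [4B, align 2] → 14
@14: offset [8B, align 2] → 22
@22: size [2B, align 2] → 24
@24: n_entries [4B, align 2] → 28
size 28, align 2

28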